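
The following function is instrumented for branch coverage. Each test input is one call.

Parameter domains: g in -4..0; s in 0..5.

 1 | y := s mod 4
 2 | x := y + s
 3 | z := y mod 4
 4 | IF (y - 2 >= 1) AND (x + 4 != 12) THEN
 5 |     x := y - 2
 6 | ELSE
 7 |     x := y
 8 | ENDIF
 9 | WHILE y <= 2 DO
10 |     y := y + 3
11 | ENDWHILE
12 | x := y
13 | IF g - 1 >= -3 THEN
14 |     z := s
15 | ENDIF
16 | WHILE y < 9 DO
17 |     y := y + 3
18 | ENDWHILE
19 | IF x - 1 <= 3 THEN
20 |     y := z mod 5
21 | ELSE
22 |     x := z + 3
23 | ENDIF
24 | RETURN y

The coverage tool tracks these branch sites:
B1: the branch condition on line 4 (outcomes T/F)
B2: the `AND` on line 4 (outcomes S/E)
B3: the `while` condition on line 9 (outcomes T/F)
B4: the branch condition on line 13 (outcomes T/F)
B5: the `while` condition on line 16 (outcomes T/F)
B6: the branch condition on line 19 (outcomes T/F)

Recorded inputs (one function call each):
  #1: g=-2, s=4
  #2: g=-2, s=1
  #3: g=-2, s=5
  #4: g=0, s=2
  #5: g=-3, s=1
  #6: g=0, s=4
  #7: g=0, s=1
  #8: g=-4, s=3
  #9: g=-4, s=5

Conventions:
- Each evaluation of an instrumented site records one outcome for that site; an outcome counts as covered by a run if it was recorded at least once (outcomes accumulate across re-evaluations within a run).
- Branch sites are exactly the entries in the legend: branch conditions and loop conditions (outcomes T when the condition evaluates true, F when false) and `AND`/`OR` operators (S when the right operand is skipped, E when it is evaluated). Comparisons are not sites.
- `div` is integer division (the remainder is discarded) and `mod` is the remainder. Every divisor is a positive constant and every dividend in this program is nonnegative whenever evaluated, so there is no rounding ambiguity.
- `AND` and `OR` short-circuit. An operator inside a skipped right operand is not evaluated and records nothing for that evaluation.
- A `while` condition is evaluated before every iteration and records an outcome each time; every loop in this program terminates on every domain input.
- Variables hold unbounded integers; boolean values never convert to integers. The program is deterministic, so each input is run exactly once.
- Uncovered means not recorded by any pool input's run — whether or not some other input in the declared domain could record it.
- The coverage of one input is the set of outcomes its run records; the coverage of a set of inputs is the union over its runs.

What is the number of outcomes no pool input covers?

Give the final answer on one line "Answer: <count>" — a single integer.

#1 (g=-2, s=4) -> B2->S, B1->F, B3->T, B3->F, B4->T, B5->T, B5->T, B5->F, B6->T; covered: B1=F, B2=S, B3=T, B3=F, B4=T, B5=T, B5=F, B6=T
#2 (g=-2, s=1) -> B2->S, B1->F, B3->T, B3->F, B4->T, B5->T, B5->T, B5->F, B6->T; covered: B1=F, B2=S, B3=T, B3=F, B4=T, B5=T, B5=F, B6=T
#3 (g=-2, s=5) -> B2->S, B1->F, B3->T, B3->F, B4->T, B5->T, B5->T, B5->F, B6->T; covered: B1=F, B2=S, B3=T, B3=F, B4=T, B5=T, B5=F, B6=T
#4 (g=0, s=2) -> B2->S, B1->F, B3->T, B3->F, B4->T, B5->T, B5->T, B5->F, B6->F; covered: B1=F, B2=S, B3=T, B3=F, B4=T, B5=T, B5=F, B6=F
#5 (g=-3, s=1) -> B2->S, B1->F, B3->T, B3->F, B4->F, B5->T, B5->T, B5->F, B6->T; covered: B1=F, B2=S, B3=T, B3=F, B4=F, B5=T, B5=F, B6=T
#6 (g=0, s=4) -> B2->S, B1->F, B3->T, B3->F, B4->T, B5->T, B5->T, B5->F, B6->T; covered: B1=F, B2=S, B3=T, B3=F, B4=T, B5=T, B5=F, B6=T
#7 (g=0, s=1) -> B2->S, B1->F, B3->T, B3->F, B4->T, B5->T, B5->T, B5->F, B6->T; covered: B1=F, B2=S, B3=T, B3=F, B4=T, B5=T, B5=F, B6=T
#8 (g=-4, s=3) -> B2->E, B1->T, B3->F, B4->F, B5->T, B5->T, B5->F, B6->T; covered: B1=T, B2=E, B3=F, B4=F, B5=T, B5=F, B6=T
#9 (g=-4, s=5) -> B2->S, B1->F, B3->T, B3->F, B4->F, B5->T, B5->T, B5->F, B6->T; covered: B1=F, B2=S, B3=T, B3=F, B4=F, B5=T, B5=F, B6=T
union over the pool: B1=T, B1=F, B2=S, B2=E, B3=T, B3=F, B4=T, B4=F, B5=T, B5=F, B6=T, B6=F
uncovered (0 of 12): none

Answer: 0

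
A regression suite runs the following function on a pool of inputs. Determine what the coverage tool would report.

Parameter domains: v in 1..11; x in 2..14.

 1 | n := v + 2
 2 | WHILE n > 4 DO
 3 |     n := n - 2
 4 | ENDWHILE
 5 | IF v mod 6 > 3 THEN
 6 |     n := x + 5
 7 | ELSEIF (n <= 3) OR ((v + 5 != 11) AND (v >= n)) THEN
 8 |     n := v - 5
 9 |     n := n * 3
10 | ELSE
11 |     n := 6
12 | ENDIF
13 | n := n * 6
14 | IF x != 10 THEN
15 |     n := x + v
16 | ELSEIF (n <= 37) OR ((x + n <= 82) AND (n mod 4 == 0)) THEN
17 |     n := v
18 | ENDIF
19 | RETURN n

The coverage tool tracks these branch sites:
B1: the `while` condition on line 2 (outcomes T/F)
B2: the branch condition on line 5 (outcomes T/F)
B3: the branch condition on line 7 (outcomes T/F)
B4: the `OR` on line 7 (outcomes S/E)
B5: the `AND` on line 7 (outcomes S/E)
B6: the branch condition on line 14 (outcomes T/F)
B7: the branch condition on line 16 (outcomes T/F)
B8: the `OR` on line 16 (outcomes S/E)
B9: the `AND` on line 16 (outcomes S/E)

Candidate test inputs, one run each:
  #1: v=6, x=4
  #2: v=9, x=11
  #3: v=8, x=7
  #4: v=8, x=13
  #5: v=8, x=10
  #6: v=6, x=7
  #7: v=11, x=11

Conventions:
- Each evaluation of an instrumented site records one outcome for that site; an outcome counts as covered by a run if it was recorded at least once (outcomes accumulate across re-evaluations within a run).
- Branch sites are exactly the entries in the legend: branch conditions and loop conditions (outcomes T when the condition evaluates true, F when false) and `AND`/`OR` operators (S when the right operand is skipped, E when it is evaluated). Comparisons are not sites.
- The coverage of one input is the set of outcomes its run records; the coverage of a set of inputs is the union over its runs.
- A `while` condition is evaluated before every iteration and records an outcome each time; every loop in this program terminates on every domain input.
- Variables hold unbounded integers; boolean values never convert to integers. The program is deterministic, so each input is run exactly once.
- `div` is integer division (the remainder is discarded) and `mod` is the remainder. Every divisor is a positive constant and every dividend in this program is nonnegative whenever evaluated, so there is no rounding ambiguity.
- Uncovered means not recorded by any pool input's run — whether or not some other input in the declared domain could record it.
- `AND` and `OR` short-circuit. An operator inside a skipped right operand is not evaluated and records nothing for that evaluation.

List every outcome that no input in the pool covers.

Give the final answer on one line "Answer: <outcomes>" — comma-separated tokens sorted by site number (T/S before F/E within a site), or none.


test 1 (v=6, x=4) fires B1->T, B1->T, B1->F, B2->F, B4->E, B5->S, B3->F, B6->T; hits B1=T, B1=F, B2=F, B3=F, B4=E, B5=S, B6=T
test 2 (v=9, x=11) fires B1->T, B1->T, B1->T, B1->T, B1->F, B2->F, B4->S, B3->T, B6->T; hits B1=T, B1=F, B2=F, B3=T, B4=S, B6=T
test 3 (v=8, x=7) fires B1->T, B1->T, B1->T, B1->F, B2->F, B4->E, B5->E, B3->T, B6->T; hits B1=T, B1=F, B2=F, B3=T, B4=E, B5=E, B6=T
test 4 (v=8, x=13) fires B1->T, B1->T, B1->T, B1->F, B2->F, B4->E, B5->E, B3->T, B6->T; hits B1=T, B1=F, B2=F, B3=T, B4=E, B5=E, B6=T
test 5 (v=8, x=10) fires B1->T, B1->T, B1->T, B1->F, B2->F, B4->E, B5->E, B3->T, B6->F, B8->E, B9->E, B7->F; hits B1=T, B1=F, B2=F, B3=T, B4=E, B5=E, B6=F, B7=F, B8=E, B9=E
test 6 (v=6, x=7) fires B1->T, B1->T, B1->F, B2->F, B4->E, B5->S, B3->F, B6->T; hits B1=T, B1=F, B2=F, B3=F, B4=E, B5=S, B6=T
test 7 (v=11, x=11) fires B1->T, B1->T, B1->T, B1->T, B1->T, B1->F, B2->T, B6->T; hits B1=T, B1=F, B2=T, B6=T
union over the pool: B1=T, B1=F, B2=T, B2=F, B3=T, B3=F, B4=S, B4=E, B5=S, B5=E, B6=T, B6=F, B7=F, B8=E, B9=E
uncovered (3 of 18): B7=T, B8=S, B9=S
Answer: B7=T, B8=S, B9=S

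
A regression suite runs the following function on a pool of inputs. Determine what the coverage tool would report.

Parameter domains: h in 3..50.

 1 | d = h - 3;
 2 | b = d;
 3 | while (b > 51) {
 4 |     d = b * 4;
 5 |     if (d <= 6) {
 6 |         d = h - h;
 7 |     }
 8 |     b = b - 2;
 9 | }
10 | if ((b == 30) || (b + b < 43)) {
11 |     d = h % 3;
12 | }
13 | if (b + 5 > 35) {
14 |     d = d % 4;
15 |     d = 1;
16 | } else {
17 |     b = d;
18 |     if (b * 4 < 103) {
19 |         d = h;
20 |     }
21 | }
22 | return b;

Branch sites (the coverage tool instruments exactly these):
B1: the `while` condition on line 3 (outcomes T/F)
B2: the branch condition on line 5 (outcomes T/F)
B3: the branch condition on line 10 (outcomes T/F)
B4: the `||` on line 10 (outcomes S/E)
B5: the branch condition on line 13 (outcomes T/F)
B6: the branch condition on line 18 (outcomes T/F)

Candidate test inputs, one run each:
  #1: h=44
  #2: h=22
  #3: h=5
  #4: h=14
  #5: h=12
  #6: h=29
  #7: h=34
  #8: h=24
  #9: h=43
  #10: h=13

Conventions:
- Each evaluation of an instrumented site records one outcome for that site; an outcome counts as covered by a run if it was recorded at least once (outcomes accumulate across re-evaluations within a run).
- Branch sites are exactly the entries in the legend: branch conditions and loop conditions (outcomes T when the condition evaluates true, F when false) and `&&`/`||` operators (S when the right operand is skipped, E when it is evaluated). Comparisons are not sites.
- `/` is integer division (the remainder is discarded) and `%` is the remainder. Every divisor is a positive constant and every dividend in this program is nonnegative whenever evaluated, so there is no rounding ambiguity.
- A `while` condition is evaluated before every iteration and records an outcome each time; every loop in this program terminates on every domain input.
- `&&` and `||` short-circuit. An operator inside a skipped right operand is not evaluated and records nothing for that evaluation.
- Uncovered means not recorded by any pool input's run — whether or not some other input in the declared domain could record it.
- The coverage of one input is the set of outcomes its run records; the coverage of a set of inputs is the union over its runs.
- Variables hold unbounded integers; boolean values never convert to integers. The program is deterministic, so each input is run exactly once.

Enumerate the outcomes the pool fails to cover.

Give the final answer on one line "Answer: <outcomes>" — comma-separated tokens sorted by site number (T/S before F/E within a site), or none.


input #1 (h=44): events B1->F, B4->E, B3->F, B5->T; covers B1=F, B3=F, B4=E, B5=T
input #2 (h=22): events B1->F, B4->E, B3->T, B5->F, B6->T; covers B1=F, B3=T, B4=E, B5=F, B6=T
input #3 (h=5): events B1->F, B4->E, B3->T, B5->F, B6->T; covers B1=F, B3=T, B4=E, B5=F, B6=T
input #4 (h=14): events B1->F, B4->E, B3->T, B5->F, B6->T; covers B1=F, B3=T, B4=E, B5=F, B6=T
input #5 (h=12): events B1->F, B4->E, B3->T, B5->F, B6->T; covers B1=F, B3=T, B4=E, B5=F, B6=T
input #6 (h=29): events B1->F, B4->E, B3->F, B5->F, B6->F; covers B1=F, B3=F, B4=E, B5=F, B6=F
input #7 (h=34): events B1->F, B4->E, B3->F, B5->T; covers B1=F, B3=F, B4=E, B5=T
input #8 (h=24): events B1->F, B4->E, B3->T, B5->F, B6->T; covers B1=F, B3=T, B4=E, B5=F, B6=T
input #9 (h=43): events B1->F, B4->E, B3->F, B5->T; covers B1=F, B3=F, B4=E, B5=T
input #10 (h=13): events B1->F, B4->E, B3->T, B5->F, B6->T; covers B1=F, B3=T, B4=E, B5=F, B6=T
union over the pool: B1=F, B3=T, B3=F, B4=E, B5=T, B5=F, B6=T, B6=F
uncovered (4 of 12): B1=T, B2=T, B2=F, B4=S
Answer: B1=T, B2=T, B2=F, B4=S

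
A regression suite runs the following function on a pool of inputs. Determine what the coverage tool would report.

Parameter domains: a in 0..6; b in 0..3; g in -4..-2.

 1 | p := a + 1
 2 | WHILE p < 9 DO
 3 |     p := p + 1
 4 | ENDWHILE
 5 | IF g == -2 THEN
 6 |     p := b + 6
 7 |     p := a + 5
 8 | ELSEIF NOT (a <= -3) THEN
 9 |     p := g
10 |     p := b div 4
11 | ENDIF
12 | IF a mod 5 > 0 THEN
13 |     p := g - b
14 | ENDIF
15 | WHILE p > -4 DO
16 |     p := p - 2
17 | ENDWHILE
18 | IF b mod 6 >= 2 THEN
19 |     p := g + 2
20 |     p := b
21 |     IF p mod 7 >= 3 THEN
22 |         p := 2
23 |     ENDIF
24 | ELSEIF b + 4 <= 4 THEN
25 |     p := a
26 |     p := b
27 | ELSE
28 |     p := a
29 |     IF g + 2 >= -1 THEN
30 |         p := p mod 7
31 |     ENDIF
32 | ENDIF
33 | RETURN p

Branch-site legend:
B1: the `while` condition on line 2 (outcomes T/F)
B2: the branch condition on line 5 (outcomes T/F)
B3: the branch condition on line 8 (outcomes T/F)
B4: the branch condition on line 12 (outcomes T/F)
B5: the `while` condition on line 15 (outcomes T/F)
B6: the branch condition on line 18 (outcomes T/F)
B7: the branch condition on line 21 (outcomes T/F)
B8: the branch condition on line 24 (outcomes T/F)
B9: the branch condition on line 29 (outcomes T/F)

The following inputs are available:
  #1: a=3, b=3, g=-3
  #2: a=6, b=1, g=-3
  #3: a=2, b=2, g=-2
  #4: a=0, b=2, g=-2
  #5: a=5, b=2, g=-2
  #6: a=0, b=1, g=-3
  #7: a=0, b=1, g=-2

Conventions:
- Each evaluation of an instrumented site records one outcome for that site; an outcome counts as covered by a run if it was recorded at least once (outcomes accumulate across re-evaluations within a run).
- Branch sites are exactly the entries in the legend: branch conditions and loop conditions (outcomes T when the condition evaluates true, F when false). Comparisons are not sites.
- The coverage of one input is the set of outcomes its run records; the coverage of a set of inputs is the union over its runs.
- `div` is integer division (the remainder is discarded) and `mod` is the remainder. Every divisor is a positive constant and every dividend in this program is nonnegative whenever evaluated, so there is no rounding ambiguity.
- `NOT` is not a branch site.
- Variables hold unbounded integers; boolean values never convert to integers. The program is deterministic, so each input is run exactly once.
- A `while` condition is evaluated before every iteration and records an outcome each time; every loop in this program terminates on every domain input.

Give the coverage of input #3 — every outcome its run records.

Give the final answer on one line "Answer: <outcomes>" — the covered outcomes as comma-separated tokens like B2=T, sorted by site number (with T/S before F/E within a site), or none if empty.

Tracing the run of input #3 (a=2, b=2, g=-2):
  B1->T, B1->T, B1->T, B1->T, B1->T, B1->T, B1->F, B2->T, B4->T, B5->F
  B6->T, B7->F
deduplicating events, the covered set is: B1=T, B1=F, B2=T, B4=T, B5=F, B6=T, B7=F

Answer: B1=T, B1=F, B2=T, B4=T, B5=F, B6=T, B7=F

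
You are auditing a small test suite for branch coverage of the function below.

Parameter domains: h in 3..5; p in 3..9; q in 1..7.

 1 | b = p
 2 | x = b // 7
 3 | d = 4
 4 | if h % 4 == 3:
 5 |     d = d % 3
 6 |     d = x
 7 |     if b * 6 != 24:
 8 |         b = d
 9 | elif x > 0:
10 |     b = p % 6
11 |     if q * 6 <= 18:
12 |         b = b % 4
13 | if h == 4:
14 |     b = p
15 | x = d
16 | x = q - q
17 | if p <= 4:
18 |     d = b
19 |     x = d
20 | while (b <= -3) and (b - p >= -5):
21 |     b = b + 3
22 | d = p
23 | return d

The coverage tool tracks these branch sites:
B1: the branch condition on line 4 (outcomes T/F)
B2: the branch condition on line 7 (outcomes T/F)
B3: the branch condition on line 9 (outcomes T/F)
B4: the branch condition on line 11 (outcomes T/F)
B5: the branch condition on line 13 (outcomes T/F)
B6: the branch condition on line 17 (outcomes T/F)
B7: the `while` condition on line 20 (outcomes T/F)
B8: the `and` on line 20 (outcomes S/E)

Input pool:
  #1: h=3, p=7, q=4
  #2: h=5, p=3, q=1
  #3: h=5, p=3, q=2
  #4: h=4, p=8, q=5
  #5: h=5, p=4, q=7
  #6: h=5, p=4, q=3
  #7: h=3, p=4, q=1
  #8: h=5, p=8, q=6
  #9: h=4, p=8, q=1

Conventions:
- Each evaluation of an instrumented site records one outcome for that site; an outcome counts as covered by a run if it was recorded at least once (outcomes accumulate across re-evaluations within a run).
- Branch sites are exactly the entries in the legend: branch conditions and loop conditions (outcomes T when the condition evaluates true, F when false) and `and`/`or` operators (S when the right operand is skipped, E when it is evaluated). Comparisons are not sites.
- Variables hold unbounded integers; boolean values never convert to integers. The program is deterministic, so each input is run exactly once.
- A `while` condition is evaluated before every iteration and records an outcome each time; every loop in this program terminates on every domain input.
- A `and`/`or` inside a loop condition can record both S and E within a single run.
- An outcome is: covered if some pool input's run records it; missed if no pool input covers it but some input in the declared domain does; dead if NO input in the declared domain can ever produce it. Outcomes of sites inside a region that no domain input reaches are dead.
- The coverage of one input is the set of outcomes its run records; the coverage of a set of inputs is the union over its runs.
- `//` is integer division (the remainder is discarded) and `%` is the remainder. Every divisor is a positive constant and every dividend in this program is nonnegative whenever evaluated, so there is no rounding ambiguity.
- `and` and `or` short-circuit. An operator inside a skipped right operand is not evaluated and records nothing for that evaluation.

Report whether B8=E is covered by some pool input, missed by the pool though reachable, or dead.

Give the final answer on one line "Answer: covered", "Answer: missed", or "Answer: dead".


no pool input records B8=E
checking all 147 inputs in the declared domain: B8=E is never recorded -> dead
Answer: dead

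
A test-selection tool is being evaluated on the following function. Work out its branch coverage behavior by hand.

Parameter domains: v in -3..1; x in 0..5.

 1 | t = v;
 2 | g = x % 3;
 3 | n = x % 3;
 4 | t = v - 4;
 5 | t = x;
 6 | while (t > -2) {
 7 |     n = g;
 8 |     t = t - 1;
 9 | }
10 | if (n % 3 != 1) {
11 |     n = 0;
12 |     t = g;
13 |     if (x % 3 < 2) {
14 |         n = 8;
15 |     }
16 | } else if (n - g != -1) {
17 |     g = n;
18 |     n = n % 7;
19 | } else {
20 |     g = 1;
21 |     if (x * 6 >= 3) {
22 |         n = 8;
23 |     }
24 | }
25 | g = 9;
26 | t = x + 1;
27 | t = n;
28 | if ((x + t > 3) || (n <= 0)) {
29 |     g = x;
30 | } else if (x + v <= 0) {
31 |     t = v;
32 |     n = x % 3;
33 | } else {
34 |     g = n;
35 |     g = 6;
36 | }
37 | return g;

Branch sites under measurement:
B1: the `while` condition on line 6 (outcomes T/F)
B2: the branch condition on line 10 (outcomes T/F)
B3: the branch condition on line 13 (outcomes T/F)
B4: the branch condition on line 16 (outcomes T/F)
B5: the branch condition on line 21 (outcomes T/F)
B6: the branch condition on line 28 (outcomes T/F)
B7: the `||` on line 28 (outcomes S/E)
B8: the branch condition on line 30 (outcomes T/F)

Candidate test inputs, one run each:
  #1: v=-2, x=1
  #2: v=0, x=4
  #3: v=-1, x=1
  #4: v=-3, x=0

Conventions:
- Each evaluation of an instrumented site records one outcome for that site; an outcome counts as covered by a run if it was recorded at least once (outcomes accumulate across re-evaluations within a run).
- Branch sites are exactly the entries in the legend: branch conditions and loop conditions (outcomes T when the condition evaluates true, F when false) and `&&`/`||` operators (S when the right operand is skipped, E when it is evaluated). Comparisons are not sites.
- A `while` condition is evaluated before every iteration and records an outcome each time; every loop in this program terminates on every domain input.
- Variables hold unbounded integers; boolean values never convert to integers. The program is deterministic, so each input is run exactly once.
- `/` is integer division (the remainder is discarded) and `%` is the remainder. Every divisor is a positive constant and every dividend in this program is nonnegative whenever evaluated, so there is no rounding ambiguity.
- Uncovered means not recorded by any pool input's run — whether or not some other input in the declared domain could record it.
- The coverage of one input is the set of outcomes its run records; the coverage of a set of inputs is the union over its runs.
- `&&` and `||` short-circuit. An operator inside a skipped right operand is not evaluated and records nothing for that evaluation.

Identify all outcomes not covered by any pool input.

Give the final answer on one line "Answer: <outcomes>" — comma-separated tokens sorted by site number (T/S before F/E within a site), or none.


#1 (v=-2, x=1) -> B1->T, B1->T, B1->T, B1->F, B2->F, B4->T, B7->E, B6->F, B8->T; covered: B1=T, B1=F, B2=F, B4=T, B6=F, B7=E, B8=T
#2 (v=0, x=4) -> B1->T, B1->T, B1->T, B1->T, B1->T, B1->T, B1->F, B2->F, B4->T, B7->S, B6->T; covered: B1=T, B1=F, B2=F, B4=T, B6=T, B7=S
#3 (v=-1, x=1) -> B1->T, B1->T, B1->T, B1->F, B2->F, B4->T, B7->E, B6->F, B8->T; covered: B1=T, B1=F, B2=F, B4=T, B6=F, B7=E, B8=T
#4 (v=-3, x=0) -> B1->T, B1->T, B1->F, B2->T, B3->T, B7->S, B6->T; covered: B1=T, B1=F, B2=T, B3=T, B6=T, B7=S
union over the pool: B1=T, B1=F, B2=T, B2=F, B3=T, B4=T, B6=T, B6=F, B7=S, B7=E, B8=T
uncovered (5 of 16): B3=F, B4=F, B5=T, B5=F, B8=F
Answer: B3=F, B4=F, B5=T, B5=F, B8=F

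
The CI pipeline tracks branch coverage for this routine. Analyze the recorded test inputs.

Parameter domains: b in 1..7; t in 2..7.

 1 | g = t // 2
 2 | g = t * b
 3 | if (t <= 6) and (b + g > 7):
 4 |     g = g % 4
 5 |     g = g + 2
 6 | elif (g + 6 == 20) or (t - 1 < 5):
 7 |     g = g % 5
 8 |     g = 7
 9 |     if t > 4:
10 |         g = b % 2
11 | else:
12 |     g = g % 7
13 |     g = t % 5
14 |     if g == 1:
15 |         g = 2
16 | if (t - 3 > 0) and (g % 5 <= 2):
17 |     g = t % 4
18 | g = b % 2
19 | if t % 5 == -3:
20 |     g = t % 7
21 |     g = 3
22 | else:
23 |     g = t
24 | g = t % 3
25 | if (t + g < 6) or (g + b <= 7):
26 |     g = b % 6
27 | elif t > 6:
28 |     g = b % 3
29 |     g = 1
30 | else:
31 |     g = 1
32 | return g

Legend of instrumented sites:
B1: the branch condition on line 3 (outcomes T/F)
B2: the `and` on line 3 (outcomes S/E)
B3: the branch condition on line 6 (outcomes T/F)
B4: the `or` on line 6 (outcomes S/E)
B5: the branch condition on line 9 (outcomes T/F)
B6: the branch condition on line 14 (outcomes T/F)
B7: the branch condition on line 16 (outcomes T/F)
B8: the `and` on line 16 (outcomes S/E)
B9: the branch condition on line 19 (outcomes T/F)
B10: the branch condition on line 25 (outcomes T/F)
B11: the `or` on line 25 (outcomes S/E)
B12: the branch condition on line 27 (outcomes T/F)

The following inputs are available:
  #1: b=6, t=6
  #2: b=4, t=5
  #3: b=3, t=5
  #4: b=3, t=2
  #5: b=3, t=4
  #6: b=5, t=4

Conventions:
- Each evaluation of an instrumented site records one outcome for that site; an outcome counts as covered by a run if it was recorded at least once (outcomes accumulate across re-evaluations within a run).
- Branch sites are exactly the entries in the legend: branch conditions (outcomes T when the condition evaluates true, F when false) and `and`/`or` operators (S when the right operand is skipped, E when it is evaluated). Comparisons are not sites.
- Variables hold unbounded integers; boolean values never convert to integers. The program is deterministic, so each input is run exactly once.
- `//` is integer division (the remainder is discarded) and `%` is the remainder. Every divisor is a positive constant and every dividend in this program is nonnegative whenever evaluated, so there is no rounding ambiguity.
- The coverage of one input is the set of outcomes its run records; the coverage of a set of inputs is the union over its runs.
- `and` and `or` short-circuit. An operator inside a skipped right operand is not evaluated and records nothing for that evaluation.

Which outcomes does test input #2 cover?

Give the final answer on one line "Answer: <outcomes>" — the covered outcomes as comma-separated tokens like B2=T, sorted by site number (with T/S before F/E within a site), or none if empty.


Event log for input #2 (b=4, t=5):
  B2->E, B1->T, B8->E, B7->T, B9->F, B11->E, B10->T
distinct outcomes covered: B1=T, B2=E, B7=T, B8=E, B9=F, B10=T, B11=E
Answer: B1=T, B2=E, B7=T, B8=E, B9=F, B10=T, B11=E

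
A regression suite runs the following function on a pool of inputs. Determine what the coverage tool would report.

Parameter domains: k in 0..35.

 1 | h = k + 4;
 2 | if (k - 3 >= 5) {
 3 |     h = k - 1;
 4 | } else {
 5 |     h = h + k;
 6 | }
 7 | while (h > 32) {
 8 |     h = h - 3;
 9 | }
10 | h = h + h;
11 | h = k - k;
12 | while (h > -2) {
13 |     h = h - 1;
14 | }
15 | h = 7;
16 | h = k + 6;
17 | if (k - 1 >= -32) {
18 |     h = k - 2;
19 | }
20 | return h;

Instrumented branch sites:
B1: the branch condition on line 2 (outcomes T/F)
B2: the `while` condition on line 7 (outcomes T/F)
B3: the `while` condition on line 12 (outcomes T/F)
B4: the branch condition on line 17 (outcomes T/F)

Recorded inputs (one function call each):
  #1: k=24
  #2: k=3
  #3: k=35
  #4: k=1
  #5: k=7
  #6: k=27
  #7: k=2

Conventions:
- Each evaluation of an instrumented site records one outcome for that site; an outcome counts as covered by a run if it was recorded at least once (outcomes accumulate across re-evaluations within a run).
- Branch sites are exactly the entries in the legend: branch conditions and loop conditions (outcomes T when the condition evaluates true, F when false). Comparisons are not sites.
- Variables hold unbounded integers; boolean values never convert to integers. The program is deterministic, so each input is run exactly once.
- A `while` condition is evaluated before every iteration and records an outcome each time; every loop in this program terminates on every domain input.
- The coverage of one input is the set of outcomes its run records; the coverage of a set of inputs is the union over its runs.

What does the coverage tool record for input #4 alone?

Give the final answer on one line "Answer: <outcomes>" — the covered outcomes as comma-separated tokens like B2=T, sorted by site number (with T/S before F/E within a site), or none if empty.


Event log for input #4 (k=1):
  B1->F, B2->F, B3->T, B3->T, B3->F, B4->T
as a set, this run covers: B1=F, B2=F, B3=T, B3=F, B4=T
Answer: B1=F, B2=F, B3=T, B3=F, B4=T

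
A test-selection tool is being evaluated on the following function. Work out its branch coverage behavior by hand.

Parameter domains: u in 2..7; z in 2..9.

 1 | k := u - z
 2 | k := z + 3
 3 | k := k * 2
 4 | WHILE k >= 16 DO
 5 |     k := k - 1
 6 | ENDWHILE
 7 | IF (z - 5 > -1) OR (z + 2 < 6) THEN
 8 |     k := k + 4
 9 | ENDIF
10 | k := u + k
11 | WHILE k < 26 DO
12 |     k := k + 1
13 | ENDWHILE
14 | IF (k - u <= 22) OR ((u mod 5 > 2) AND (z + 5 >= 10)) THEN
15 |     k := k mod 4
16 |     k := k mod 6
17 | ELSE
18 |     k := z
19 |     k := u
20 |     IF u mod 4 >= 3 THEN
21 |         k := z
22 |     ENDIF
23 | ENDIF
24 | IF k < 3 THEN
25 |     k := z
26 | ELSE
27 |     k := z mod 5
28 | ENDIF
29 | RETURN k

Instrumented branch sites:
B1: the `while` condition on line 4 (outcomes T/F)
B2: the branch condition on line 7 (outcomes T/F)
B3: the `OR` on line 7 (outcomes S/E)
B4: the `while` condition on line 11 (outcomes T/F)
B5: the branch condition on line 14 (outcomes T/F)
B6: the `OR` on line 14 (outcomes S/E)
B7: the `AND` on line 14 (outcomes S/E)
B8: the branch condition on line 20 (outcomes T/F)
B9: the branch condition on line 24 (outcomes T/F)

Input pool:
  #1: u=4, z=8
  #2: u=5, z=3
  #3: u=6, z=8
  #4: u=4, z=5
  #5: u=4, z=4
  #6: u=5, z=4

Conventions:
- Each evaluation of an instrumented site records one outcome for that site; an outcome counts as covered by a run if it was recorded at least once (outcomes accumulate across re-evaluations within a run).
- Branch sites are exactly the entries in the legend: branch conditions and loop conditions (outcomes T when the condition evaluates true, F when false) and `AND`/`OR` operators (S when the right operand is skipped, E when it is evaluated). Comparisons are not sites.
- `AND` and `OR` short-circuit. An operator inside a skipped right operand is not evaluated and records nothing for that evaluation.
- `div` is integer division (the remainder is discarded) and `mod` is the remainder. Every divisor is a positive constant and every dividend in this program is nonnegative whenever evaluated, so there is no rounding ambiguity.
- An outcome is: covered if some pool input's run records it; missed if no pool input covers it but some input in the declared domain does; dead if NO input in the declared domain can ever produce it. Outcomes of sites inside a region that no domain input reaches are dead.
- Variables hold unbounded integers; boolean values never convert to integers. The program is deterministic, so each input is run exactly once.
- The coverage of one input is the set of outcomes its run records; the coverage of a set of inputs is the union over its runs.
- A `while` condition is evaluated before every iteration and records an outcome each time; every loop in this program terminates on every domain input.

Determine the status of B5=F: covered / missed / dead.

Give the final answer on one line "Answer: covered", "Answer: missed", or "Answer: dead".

no pool input records B5=F
but domain input (u=2, z=2) does record it -> reachable, so missed

Answer: missed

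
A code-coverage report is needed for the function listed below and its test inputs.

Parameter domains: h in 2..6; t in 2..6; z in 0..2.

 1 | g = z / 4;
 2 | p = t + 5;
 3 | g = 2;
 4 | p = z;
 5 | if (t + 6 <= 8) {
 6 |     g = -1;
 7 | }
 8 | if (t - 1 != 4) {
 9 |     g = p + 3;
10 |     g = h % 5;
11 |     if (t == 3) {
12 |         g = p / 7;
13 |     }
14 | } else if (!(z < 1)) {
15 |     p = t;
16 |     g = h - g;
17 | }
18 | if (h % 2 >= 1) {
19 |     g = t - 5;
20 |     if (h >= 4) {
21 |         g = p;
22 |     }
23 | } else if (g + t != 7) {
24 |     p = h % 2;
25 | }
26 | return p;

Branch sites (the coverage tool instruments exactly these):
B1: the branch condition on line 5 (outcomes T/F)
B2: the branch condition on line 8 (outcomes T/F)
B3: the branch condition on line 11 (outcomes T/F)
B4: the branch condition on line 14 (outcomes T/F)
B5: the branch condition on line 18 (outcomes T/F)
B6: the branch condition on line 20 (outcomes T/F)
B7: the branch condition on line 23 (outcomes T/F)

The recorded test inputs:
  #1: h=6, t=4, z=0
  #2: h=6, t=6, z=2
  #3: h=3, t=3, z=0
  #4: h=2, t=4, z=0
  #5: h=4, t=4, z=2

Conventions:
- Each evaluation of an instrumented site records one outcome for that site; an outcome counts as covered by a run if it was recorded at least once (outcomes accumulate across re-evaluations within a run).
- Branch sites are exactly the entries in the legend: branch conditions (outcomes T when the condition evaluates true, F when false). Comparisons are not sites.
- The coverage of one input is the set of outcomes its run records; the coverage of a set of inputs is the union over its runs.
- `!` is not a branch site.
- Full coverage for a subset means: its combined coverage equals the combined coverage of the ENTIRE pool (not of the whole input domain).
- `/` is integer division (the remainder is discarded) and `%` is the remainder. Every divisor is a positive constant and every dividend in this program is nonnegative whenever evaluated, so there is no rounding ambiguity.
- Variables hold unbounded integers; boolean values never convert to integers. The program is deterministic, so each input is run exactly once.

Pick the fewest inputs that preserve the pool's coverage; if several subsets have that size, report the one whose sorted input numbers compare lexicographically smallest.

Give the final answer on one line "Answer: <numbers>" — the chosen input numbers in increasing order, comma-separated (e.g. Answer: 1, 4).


#1 (h=6, t=4, z=0) -> B1->F, B2->T, B3->F, B5->F, B7->T; covered: B1=F, B2=T, B3=F, B5=F, B7=T
#2 (h=6, t=6, z=2) -> B1->F, B2->T, B3->F, B5->F, B7->F; covered: B1=F, B2=T, B3=F, B5=F, B7=F
#3 (h=3, t=3, z=0) -> B1->F, B2->T, B3->T, B5->T, B6->F; covered: B1=F, B2=T, B3=T, B5=T, B6=F
#4 (h=2, t=4, z=0) -> B1->F, B2->T, B3->F, B5->F, B7->T; covered: B1=F, B2=T, B3=F, B5=F, B7=T
#5 (h=4, t=4, z=2) -> B1->F, B2->T, B3->F, B5->F, B7->T; covered: B1=F, B2=T, B3=F, B5=F, B7=T
together the pool reaches 9 outcomes: B1=F, B2=T, B3=T, B3=F, B5=T, B5=F, B6=F, B7=T, B7=F
every size-1 subset falls short of the 9 outcomes (best: 5/9)
every size-2 subset falls short of the 9 outcomes (best: 8/9)
the canonical winner is {1, 2, 3}: size 3, full 9-outcome coverage, earliest index list among size-3 covers
Answer: 1, 2, 3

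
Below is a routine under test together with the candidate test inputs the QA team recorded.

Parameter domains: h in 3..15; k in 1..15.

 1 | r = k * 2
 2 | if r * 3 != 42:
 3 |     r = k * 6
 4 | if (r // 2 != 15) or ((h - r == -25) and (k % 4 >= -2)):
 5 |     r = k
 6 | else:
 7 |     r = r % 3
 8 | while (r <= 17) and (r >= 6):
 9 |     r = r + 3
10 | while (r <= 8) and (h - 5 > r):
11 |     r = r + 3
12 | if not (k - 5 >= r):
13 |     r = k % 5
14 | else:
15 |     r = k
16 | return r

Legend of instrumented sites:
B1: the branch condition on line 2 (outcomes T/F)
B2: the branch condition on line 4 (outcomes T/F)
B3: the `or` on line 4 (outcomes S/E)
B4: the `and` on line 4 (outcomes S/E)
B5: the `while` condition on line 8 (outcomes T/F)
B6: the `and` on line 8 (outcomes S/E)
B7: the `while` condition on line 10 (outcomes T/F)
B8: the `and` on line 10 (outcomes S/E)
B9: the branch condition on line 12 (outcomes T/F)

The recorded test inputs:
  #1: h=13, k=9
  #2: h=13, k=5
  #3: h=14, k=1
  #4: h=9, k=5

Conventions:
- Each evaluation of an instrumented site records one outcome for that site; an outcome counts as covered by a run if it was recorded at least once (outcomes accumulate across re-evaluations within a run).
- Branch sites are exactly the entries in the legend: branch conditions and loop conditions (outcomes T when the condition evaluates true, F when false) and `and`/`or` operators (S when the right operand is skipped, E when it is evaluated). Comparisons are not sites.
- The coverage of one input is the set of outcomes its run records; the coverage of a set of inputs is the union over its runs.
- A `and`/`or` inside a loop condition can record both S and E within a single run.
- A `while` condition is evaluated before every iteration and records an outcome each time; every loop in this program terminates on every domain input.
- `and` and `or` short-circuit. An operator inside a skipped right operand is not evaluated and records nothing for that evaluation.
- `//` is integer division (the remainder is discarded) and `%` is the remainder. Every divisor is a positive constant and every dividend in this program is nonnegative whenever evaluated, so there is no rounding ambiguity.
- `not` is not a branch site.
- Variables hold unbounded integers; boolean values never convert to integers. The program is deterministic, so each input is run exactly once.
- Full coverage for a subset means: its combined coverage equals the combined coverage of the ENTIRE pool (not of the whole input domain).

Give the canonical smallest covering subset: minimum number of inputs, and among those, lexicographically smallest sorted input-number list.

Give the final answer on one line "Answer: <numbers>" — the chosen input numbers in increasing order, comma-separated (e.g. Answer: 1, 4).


#1 (h=13, k=9) -> B1->T, B3->S, B2->T, B6->E, B5->T, B6->E, B5->T, B6->E, B5->T, B6->S, B5->F, B8->S, B7->F, B9->T; covered: B1=T, B2=T, B3=S, B5=T, B5=F, B6=S, B6=E, B7=F, B8=S, B9=T
#2 (h=13, k=5) -> B1->T, B3->E, B4->S, B2->F, B6->E, B5->F, B8->E, B7->T, B8->E, B7->T, B8->E, B7->T, B8->S, B7->F, ...; covered: B1=T, B2=F, B3=E, B4=S, B5=F, B6=E, B7=T, B7=F, B8=S, B8=E, B9=T
#3 (h=14, k=1) -> B1->T, B3->S, B2->T, B6->E, B5->F, B8->E, B7->T, B8->E, B7->T, B8->E, B7->T, B8->S, B7->F, B9->T; covered: B1=T, B2=T, B3=S, B5=F, B6=E, B7=T, B7=F, B8=S, B8=E, B9=T
#4 (h=9, k=5) -> B1->T, B3->E, B4->S, B2->F, B6->E, B5->F, B8->E, B7->T, B8->E, B7->T, B8->E, B7->F, B9->T; covered: B1=T, B2=F, B3=E, B4=S, B5=F, B6=E, B7=T, B7=F, B8=E, B9=T
pool-wide coverage (15 outcomes): B1=T, B2=T, B2=F, B3=S, B3=E, B4=S, B5=T, B5=F, B6=S, B6=E, B7=T, B7=F, B8=S, B8=E, B9=T
no size-1 subset reaches all 15 outcomes (best union: 11/15)
the canonical winner is {1, 2}: size 2, full 15-outcome coverage, earliest index list among size-2 covers
Answer: 1, 2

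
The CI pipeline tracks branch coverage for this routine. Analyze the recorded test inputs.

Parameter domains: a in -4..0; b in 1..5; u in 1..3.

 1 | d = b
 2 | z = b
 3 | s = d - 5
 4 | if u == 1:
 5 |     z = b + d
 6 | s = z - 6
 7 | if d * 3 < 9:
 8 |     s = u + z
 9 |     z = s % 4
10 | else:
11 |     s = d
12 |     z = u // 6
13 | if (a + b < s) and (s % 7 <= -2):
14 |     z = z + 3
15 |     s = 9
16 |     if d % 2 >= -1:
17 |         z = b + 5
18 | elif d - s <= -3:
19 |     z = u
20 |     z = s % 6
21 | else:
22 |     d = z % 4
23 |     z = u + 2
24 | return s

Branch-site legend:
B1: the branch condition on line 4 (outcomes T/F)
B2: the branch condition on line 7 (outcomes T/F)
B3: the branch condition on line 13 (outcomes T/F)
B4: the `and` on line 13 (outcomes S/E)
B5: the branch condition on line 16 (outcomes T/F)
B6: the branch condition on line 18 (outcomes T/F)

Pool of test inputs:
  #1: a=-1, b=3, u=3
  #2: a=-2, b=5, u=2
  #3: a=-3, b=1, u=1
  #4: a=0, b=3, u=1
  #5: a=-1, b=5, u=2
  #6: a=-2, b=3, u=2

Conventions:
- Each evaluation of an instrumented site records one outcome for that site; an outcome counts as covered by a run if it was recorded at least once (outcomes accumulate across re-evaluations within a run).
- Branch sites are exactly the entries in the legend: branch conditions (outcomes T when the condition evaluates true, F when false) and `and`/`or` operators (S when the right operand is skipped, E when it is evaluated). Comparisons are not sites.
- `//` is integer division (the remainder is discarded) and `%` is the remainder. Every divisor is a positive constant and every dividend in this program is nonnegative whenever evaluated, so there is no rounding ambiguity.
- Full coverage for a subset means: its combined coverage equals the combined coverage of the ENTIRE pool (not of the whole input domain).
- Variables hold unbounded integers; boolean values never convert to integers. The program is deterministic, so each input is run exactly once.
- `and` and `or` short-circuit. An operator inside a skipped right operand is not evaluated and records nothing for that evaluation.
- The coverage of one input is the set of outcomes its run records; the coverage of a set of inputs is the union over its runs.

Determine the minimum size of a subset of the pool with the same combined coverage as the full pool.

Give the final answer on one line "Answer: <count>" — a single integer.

test 1 (a=-1, b=3, u=3) fires B1->F, B2->F, B4->E, B3->F, B6->F; hits B1=F, B2=F, B3=F, B4=E, B6=F
test 2 (a=-2, b=5, u=2) fires B1->F, B2->F, B4->E, B3->F, B6->F; hits B1=F, B2=F, B3=F, B4=E, B6=F
test 3 (a=-3, b=1, u=1) fires B1->T, B2->T, B4->E, B3->F, B6->F; hits B1=T, B2=T, B3=F, B4=E, B6=F
test 4 (a=0, b=3, u=1) fires B1->T, B2->F, B4->S, B3->F, B6->F; hits B1=T, B2=F, B3=F, B4=S, B6=F
test 5 (a=-1, b=5, u=2) fires B1->F, B2->F, B4->E, B3->F, B6->F; hits B1=F, B2=F, B3=F, B4=E, B6=F
test 6 (a=-2, b=3, u=2) fires B1->F, B2->F, B4->E, B3->F, B6->F; hits B1=F, B2=F, B3=F, B4=E, B6=F
pool-wide coverage (8 outcomes): B1=T, B1=F, B2=T, B2=F, B3=F, B4=S, B4=E, B6=F
checked all size-1 subsets: none covers 8 outcomes (max 5/8)
checked all size-2 subsets: none covers 8 outcomes (max 7/8)
inputs {1, 3, 4} (size 3) cover everything; no size-3 subset with a lexicographically smaller index list covers all 8

Answer: 3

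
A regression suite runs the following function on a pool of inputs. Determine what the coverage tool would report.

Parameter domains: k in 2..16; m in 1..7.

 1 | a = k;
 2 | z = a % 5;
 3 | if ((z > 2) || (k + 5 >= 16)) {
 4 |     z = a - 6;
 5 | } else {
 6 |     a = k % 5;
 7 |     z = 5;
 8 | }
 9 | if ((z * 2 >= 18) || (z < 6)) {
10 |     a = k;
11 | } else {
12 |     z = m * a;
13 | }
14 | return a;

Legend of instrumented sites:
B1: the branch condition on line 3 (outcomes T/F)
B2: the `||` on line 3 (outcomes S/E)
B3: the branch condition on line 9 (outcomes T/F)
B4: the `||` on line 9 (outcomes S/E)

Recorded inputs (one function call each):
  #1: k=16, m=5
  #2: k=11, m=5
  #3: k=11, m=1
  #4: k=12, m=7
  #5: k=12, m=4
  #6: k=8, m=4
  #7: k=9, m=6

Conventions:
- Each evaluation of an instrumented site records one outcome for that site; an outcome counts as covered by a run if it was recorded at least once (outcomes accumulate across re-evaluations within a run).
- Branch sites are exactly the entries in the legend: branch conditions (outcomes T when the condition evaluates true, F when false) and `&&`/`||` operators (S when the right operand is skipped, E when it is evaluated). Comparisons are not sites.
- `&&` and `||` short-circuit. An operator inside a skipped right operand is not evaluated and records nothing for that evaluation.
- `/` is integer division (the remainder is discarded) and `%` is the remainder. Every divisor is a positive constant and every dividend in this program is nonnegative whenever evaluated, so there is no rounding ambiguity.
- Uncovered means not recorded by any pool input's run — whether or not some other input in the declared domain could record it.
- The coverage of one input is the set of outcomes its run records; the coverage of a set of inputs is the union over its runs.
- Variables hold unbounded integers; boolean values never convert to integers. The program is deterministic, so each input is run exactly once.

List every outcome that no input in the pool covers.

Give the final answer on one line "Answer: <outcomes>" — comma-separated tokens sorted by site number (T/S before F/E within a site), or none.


test 1 (k=16, m=5) hits B1=T, B2=E, B3=T, B4=S
test 2 (k=11, m=5) hits B1=T, B2=E, B3=T, B4=E
test 3 (k=11, m=1) hits B1=T, B2=E, B3=T, B4=E
test 4 (k=12, m=7) hits B1=T, B2=E, B3=F, B4=E
test 5 (k=12, m=4) hits B1=T, B2=E, B3=F, B4=E
test 6 (k=8, m=4) hits B1=T, B2=S, B3=T, B4=E
test 7 (k=9, m=6) hits B1=T, B2=S, B3=T, B4=E
union over the pool: B1=T, B2=S, B2=E, B3=T, B3=F, B4=S, B4=E
uncovered (1 of 8): B1=F
Answer: B1=F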